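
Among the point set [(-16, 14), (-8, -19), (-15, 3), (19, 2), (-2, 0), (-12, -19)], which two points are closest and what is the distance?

Computing all pairwise distances among 6 points:

d((-16, 14), (-8, -19)) = 33.9559
d((-16, 14), (-15, 3)) = 11.0454
d((-16, 14), (19, 2)) = 37.0
d((-16, 14), (-2, 0)) = 19.799
d((-16, 14), (-12, -19)) = 33.2415
d((-8, -19), (-15, 3)) = 23.0868
d((-8, -19), (19, 2)) = 34.2053
d((-8, -19), (-2, 0)) = 19.9249
d((-8, -19), (-12, -19)) = 4.0 <-- minimum
d((-15, 3), (19, 2)) = 34.0147
d((-15, 3), (-2, 0)) = 13.3417
d((-15, 3), (-12, -19)) = 22.2036
d((19, 2), (-2, 0)) = 21.095
d((19, 2), (-12, -19)) = 37.4433
d((-2, 0), (-12, -19)) = 21.4709

Closest pair: (-8, -19) and (-12, -19) with distance 4.0

The closest pair is (-8, -19) and (-12, -19) with Euclidean distance 4.0. For 6 points, brute-force pairwise comparison is shown above. For large n, the divide-and-conquer algorithm (sort by x, recurse on halves, check the dividing strip) achieves O(n log n).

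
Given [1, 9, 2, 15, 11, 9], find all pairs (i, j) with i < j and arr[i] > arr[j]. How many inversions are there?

Finding inversions in [1, 9, 2, 15, 11, 9]:

(1, 2): arr[1]=9 > arr[2]=2
(3, 4): arr[3]=15 > arr[4]=11
(3, 5): arr[3]=15 > arr[5]=9
(4, 5): arr[4]=11 > arr[5]=9

Total inversions: 4

The array has 4 inversion(s): (1,2), (3,4), (3,5), (4,5). Each pair (i,j) satisfies i < j and arr[i] > arr[j].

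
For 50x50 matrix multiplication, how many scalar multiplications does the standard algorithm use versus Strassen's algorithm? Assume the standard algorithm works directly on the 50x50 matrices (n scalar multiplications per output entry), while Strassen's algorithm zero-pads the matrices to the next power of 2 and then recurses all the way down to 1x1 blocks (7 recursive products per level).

Matrix multiplication for 50x50 matrices:

Strassen's algorithm requires power-of-2 dimensions. Pad 50x50 to 64x64 (next power of 2).

Standard algorithm: 50^3 = 125000 multiplications
Strassen's algorithm: 7^(log2(64)) = 7^6 = 117649 multiplications
Savings: 125000 - 117649 = 7351 multiplications

Standard: 125000 multiplications (50^3). Strassen: 117649 multiplications (7^6, after padding to 64x64). Strassen reduces 8 recursive multiplications to 7 at each level.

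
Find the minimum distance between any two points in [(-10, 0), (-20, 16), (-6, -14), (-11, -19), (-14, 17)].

Computing all pairwise distances among 5 points:

d((-10, 0), (-20, 16)) = 18.868
d((-10, 0), (-6, -14)) = 14.5602
d((-10, 0), (-11, -19)) = 19.0263
d((-10, 0), (-14, 17)) = 17.4642
d((-20, 16), (-6, -14)) = 33.1059
d((-20, 16), (-11, -19)) = 36.1386
d((-20, 16), (-14, 17)) = 6.0828 <-- minimum
d((-6, -14), (-11, -19)) = 7.0711
d((-6, -14), (-14, 17)) = 32.0156
d((-11, -19), (-14, 17)) = 36.1248

Closest pair: (-20, 16) and (-14, 17) with distance 6.0828

The closest pair is (-20, 16) and (-14, 17) with Euclidean distance 6.0828. For 5 points, brute-force pairwise comparison is shown above. For large n, the divide-and-conquer algorithm (sort by x, recurse on halves, check the dividing strip) achieves O(n log n).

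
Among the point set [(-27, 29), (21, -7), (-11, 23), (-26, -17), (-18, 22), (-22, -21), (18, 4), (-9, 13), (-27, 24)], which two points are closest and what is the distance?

Computing all pairwise distances among 9 points:

d((-27, 29), (21, -7)) = 60.0
d((-27, 29), (-11, 23)) = 17.088
d((-27, 29), (-26, -17)) = 46.0109
d((-27, 29), (-18, 22)) = 11.4018
d((-27, 29), (-22, -21)) = 50.2494
d((-27, 29), (18, 4)) = 51.4782
d((-27, 29), (-9, 13)) = 24.0832
d((-27, 29), (-27, 24)) = 5.0 <-- minimum
d((21, -7), (-11, 23)) = 43.8634
d((21, -7), (-26, -17)) = 48.0521
d((21, -7), (-18, 22)) = 48.6004
d((21, -7), (-22, -21)) = 45.2217
d((21, -7), (18, 4)) = 11.4018
d((21, -7), (-9, 13)) = 36.0555
d((21, -7), (-27, 24)) = 57.1402
d((-11, 23), (-26, -17)) = 42.72
d((-11, 23), (-18, 22)) = 7.0711
d((-11, 23), (-22, -21)) = 45.3542
d((-11, 23), (18, 4)) = 34.6699
d((-11, 23), (-9, 13)) = 10.198
d((-11, 23), (-27, 24)) = 16.0312
d((-26, -17), (-18, 22)) = 39.8121
d((-26, -17), (-22, -21)) = 5.6569
d((-26, -17), (18, 4)) = 48.7545
d((-26, -17), (-9, 13)) = 34.4819
d((-26, -17), (-27, 24)) = 41.0122
d((-18, 22), (-22, -21)) = 43.1856
d((-18, 22), (18, 4)) = 40.2492
d((-18, 22), (-9, 13)) = 12.7279
d((-18, 22), (-27, 24)) = 9.2195
d((-22, -21), (18, 4)) = 47.1699
d((-22, -21), (-9, 13)) = 36.4005
d((-22, -21), (-27, 24)) = 45.2769
d((18, 4), (-9, 13)) = 28.4605
d((18, 4), (-27, 24)) = 49.2443
d((-9, 13), (-27, 24)) = 21.095

Closest pair: (-27, 29) and (-27, 24) with distance 5.0

The closest pair is (-27, 29) and (-27, 24) with Euclidean distance 5.0. For 9 points, brute-force pairwise comparison is shown above. For large n, the divide-and-conquer algorithm (sort by x, recurse on halves, check the dividing strip) achieves O(n log n).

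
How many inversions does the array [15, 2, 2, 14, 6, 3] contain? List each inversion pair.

Finding inversions in [15, 2, 2, 14, 6, 3]:

(0, 1): arr[0]=15 > arr[1]=2
(0, 2): arr[0]=15 > arr[2]=2
(0, 3): arr[0]=15 > arr[3]=14
(0, 4): arr[0]=15 > arr[4]=6
(0, 5): arr[0]=15 > arr[5]=3
(3, 4): arr[3]=14 > arr[4]=6
(3, 5): arr[3]=14 > arr[5]=3
(4, 5): arr[4]=6 > arr[5]=3

Total inversions: 8

The array has 8 inversion(s): (0,1), (0,2), (0,3), (0,4), (0,5), (3,4), (3,5), (4,5). Each pair (i,j) satisfies i < j and arr[i] > arr[j].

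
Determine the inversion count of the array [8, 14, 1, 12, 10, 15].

Finding inversions in [8, 14, 1, 12, 10, 15]:

(0, 2): arr[0]=8 > arr[2]=1
(1, 2): arr[1]=14 > arr[2]=1
(1, 3): arr[1]=14 > arr[3]=12
(1, 4): arr[1]=14 > arr[4]=10
(3, 4): arr[3]=12 > arr[4]=10

Total inversions: 5

The array has 5 inversion(s): (0,2), (1,2), (1,3), (1,4), (3,4). Each pair (i,j) satisfies i < j and arr[i] > arr[j].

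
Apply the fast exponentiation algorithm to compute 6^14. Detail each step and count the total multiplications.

Computing 6^14 by squaring (build up from 6^1; each line after the first costs one multiplication):

6^1 = 6
6^2 = (6^1)^2 = 6^2 = 36
6^3 = 6 * 6^2 = 6 * 36 = 216
6^6 = (6^3)^2 = 216^2 = 46656
6^7 = 6 * 6^6 = 6 * 46656 = 279936
6^14 = (6^7)^2 = 279936^2 = 78364164096

Result: 78364164096
Multiplications needed: 5 (5 lines after 6^1)

6^14 = 78364164096. Using exponentiation by squaring, this requires 5 multiplications. The key idea: if the exponent is even, square the half-power; if odd, multiply by the base once.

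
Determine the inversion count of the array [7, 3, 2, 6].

Finding inversions in [7, 3, 2, 6]:

(0, 1): arr[0]=7 > arr[1]=3
(0, 2): arr[0]=7 > arr[2]=2
(0, 3): arr[0]=7 > arr[3]=6
(1, 2): arr[1]=3 > arr[2]=2

Total inversions: 4

The array has 4 inversion(s): (0,1), (0,2), (0,3), (1,2). Each pair (i,j) satisfies i < j and arr[i] > arr[j].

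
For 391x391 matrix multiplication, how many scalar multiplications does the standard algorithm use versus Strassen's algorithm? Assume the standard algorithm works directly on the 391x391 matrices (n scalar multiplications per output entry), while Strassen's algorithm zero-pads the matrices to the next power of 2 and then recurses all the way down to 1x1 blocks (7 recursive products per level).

Matrix multiplication for 391x391 matrices:

Strassen's algorithm requires power-of-2 dimensions. Pad 391x391 to 512x512 (next power of 2).

Standard algorithm: 391^3 = 59776471 multiplications
Strassen's algorithm: 7^(log2(512)) = 7^9 = 40353607 multiplications
Savings: 59776471 - 40353607 = 19422864 multiplications

Standard: 59776471 multiplications (391^3). Strassen: 40353607 multiplications (7^9, after padding to 512x512). Strassen reduces 8 recursive multiplications to 7 at each level.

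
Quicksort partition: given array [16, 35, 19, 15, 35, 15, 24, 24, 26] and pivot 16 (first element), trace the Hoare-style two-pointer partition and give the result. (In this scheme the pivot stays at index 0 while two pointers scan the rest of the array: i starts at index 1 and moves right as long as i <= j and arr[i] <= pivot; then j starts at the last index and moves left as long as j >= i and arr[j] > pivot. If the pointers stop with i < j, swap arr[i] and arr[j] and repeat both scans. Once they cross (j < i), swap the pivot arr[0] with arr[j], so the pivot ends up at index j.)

Hoare-style two-pointer partition with pivot = 16:

Initial array: [16, 35, 19, 15, 35, 15, 24, 24, 26]

Pointers start at i = 1, j = 8.
i stops at index 1 (arr[1]=35 > 16), j stops at index 5 (arr[5]=15 <= 16): swap arr[1] and arr[5], array becomes [16, 15, 19, 15, 35, 35, 24, 24, 26]
i stops at index 2 (arr[2]=19 > 16), j stops at index 3 (arr[3]=15 <= 16): swap arr[2] and arr[3], array becomes [16, 15, 15, 19, 35, 35, 24, 24, 26]
i ends at 3, j ends at 2: the pointers have crossed (j < i), so scanning stops.

Swap pivot arr[0] with arr[2] to place pivot at position 2: [15, 15, 16, 19, 35, 35, 24, 24, 26]
Pivot position: 2

After partitioning with pivot 16, the array becomes [15, 15, 16, 19, 35, 35, 24, 24, 26]. The pivot is placed at index 2. All elements to the left of the pivot are <= 16, and all elements to the right are > 16.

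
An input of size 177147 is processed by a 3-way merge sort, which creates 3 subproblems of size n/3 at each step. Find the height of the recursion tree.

For divide and conquer with division factor 3:

Problem sizes at each level:
Level 0: 177147
Level 1: 59049
Level 2: 19683
Level 3: 6561
Level 4: 2187
Level 5: 729
Level 6: 243
Level 7: 81
Level 8: 27
Level 9: 9
Level 10: 3
Level 11: 1

The root is level 0 and the size-1 base case is level 11 (the tree spans levels 0 through 11, i.e. 12 levels counting the root), so the depth is the number of divisions: log_3(177147) = 11

The recursion tree depth is log_3(177147) = 11. At each level, the problem size is divided by 3, so it takes 11 divisions to reduce to a base case of size 1. The algorithm makes 3 recursive calls at each level.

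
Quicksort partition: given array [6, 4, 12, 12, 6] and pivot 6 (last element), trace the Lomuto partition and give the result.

Lomuto partition with pivot = 6:

Initial array: [6, 4, 12, 12, 6]

arr[0]=6 <= 6: swap with position 0, array becomes [6, 4, 12, 12, 6]
arr[1]=4 <= 6: swap with position 1, array becomes [6, 4, 12, 12, 6]
arr[2]=12 > 6: no swap
arr[3]=12 > 6: no swap

Place pivot at position 2: [6, 4, 6, 12, 12]
Pivot position: 2

After partitioning with pivot 6, the array becomes [6, 4, 6, 12, 12]. The pivot is placed at index 2. All elements to the left of the pivot are <= 6, and all elements to the right are > 6.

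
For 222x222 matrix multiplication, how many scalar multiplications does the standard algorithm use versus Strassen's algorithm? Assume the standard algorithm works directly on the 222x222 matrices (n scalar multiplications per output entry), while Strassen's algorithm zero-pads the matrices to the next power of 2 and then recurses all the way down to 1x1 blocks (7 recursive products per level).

Matrix multiplication for 222x222 matrices:

Strassen's algorithm requires power-of-2 dimensions. Pad 222x222 to 256x256 (next power of 2).

Standard algorithm: 222^3 = 10941048 multiplications
Strassen's algorithm: 7^(log2(256)) = 7^8 = 5764801 multiplications
Savings: 10941048 - 5764801 = 5176247 multiplications

Standard: 10941048 multiplications (222^3). Strassen: 5764801 multiplications (7^8, after padding to 256x256). Strassen reduces 8 recursive multiplications to 7 at each level.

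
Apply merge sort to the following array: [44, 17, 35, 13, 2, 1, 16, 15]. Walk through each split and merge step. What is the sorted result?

Merge sort trace:

Split: [44, 17, 35, 13, 2, 1, 16, 15] -> [44, 17, 35, 13] and [2, 1, 16, 15]
  Split: [44, 17, 35, 13] -> [44, 17] and [35, 13]
    Split: [44, 17] -> [44] and [17]
    Merge: [44] + [17] -> [17, 44]
    Split: [35, 13] -> [35] and [13]
    Merge: [35] + [13] -> [13, 35]
  Merge: [17, 44] + [13, 35] -> [13, 17, 35, 44]
  Split: [2, 1, 16, 15] -> [2, 1] and [16, 15]
    Split: [2, 1] -> [2] and [1]
    Merge: [2] + [1] -> [1, 2]
    Split: [16, 15] -> [16] and [15]
    Merge: [16] + [15] -> [15, 16]
  Merge: [1, 2] + [15, 16] -> [1, 2, 15, 16]
Merge: [13, 17, 35, 44] + [1, 2, 15, 16] -> [1, 2, 13, 15, 16, 17, 35, 44]

Final sorted array: [1, 2, 13, 15, 16, 17, 35, 44]

The merge sort proceeds by recursively splitting the array and merging sorted halves.
After all merges, the sorted array is [1, 2, 13, 15, 16, 17, 35, 44].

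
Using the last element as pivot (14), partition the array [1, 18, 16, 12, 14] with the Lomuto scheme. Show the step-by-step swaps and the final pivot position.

Lomuto partition with pivot = 14:

Initial array: [1, 18, 16, 12, 14]

arr[0]=1 <= 14: swap with position 0, array becomes [1, 18, 16, 12, 14]
arr[1]=18 > 14: no swap
arr[2]=16 > 14: no swap
arr[3]=12 <= 14: swap with position 1, array becomes [1, 12, 16, 18, 14]

Place pivot at position 2: [1, 12, 14, 18, 16]
Pivot position: 2

After partitioning with pivot 14, the array becomes [1, 12, 14, 18, 16]. The pivot is placed at index 2. All elements to the left of the pivot are <= 14, and all elements to the right are > 14.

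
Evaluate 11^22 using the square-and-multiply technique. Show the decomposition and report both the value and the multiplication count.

Computing 11^22 by squaring (build up from 11^1; each line after the first costs one multiplication):

11^1 = 11
11^2 = (11^1)^2 = 11^2 = 121
11^4 = (11^2)^2 = 121^2 = 14641
11^5 = 11 * 11^4 = 11 * 14641 = 161051
11^10 = (11^5)^2 = 161051^2 = 25937424601
11^11 = 11 * 11^10 = 11 * 25937424601 = 285311670611
11^22 = (11^11)^2 = 285311670611^2 = 81402749386839761113321

Result: 81402749386839761113321
Multiplications needed: 6 (6 lines after 11^1)

11^22 = 81402749386839761113321. Using exponentiation by squaring, this requires 6 multiplications. The key idea: if the exponent is even, square the half-power; if odd, multiply by the base once.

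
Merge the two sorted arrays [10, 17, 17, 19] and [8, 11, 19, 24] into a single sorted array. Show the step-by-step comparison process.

Merging process:

Compare 10 vs 8: take 8 from right. Merged: [8]
Compare 10 vs 11: take 10 from left. Merged: [8, 10]
Compare 17 vs 11: take 11 from right. Merged: [8, 10, 11]
Compare 17 vs 19: take 17 from left. Merged: [8, 10, 11, 17]
Compare 17 vs 19: take 17 from left. Merged: [8, 10, 11, 17, 17]
Compare 19 vs 19: take 19 from left. Merged: [8, 10, 11, 17, 17, 19]
Append remaining from right: [19, 24]. Merged: [8, 10, 11, 17, 17, 19, 19, 24]

Final merged array: [8, 10, 11, 17, 17, 19, 19, 24]
Total comparisons: 6

The merged array is [8, 10, 11, 17, 17, 19, 19, 24], requiring 6 comparisons. The merge step runs in O(n) time where n is the total number of elements.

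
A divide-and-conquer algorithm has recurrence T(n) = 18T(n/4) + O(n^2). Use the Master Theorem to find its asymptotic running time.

Master Theorem for T(n) = 18T(n/4) + O(n^2):

a = 18, b = 4, c = 2
log_b(a) = log_4(18) = 2.0850

Case 1: c = 2 < log_4(18) = 2.0850
T(n) = O(n^(log_4 18))

For T(n) = 18T(n/4) + O(n^2): log_4(18) = 2.0850. This is Case 1 of the Master Theorem (c < log_b(a), work dominated by leaves), giving O(n^(log_4 18)).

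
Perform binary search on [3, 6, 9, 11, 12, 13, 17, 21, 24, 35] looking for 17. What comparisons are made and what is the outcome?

Binary search for 17 in [3, 6, 9, 11, 12, 13, 17, 21, 24, 35]:

lo=0, hi=9, mid=4, arr[mid]=12 -> 12 < 17, search right half
lo=5, hi=9, mid=7, arr[mid]=21 -> 21 > 17, search left half
lo=5, hi=6, mid=5, arr[mid]=13 -> 13 < 17, search right half
lo=6, hi=6, mid=6, arr[mid]=17 -> Found target at index 6!

Binary search finds 17 at index 6 after 4 comparisons. The search repeatedly halves the search space by comparing with the middle element.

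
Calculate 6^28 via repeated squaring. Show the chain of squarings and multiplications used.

Computing 6^28 by squaring (build up from 6^1; each line after the first costs one multiplication):

6^1 = 6
6^2 = (6^1)^2 = 6^2 = 36
6^3 = 6 * 6^2 = 6 * 36 = 216
6^6 = (6^3)^2 = 216^2 = 46656
6^7 = 6 * 6^6 = 6 * 46656 = 279936
6^14 = (6^7)^2 = 279936^2 = 78364164096
6^28 = (6^14)^2 = 78364164096^2 = 6140942214464815497216

Result: 6140942214464815497216
Multiplications needed: 6 (6 lines after 6^1)

6^28 = 6140942214464815497216. Using exponentiation by squaring, this requires 6 multiplications. The key idea: if the exponent is even, square the half-power; if odd, multiply by the base once.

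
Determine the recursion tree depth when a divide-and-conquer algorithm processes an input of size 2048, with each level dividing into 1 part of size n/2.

For divide and conquer with division factor 2:

Problem sizes at each level:
Level 0: 2048
Level 1: 1024
Level 2: 512
Level 3: 256
Level 4: 128
Level 5: 64
Level 6: 32
Level 7: 16
Level 8: 8
Level 9: 4
Level 10: 2
Level 11: 1

The root is level 0 and the size-1 base case is level 11 (the tree spans levels 0 through 11, i.e. 12 levels counting the root), so the depth is the number of divisions: log_2(2048) = 11

The recursion tree depth is log_2(2048) = 11. At each level, the problem size is divided by 2, so it takes 11 divisions to reduce to a base case of size 1. The algorithm makes 1 recursive call at each level.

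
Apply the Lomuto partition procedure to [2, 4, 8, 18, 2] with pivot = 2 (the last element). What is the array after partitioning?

Lomuto partition with pivot = 2:

Initial array: [2, 4, 8, 18, 2]

arr[0]=2 <= 2: swap with position 0, array becomes [2, 4, 8, 18, 2]
arr[1]=4 > 2: no swap
arr[2]=8 > 2: no swap
arr[3]=18 > 2: no swap

Place pivot at position 1: [2, 2, 8, 18, 4]
Pivot position: 1

After partitioning with pivot 2, the array becomes [2, 2, 8, 18, 4]. The pivot is placed at index 1. All elements to the left of the pivot are <= 2, and all elements to the right are > 2.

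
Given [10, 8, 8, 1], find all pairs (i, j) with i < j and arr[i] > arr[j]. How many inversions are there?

Finding inversions in [10, 8, 8, 1]:

(0, 1): arr[0]=10 > arr[1]=8
(0, 2): arr[0]=10 > arr[2]=8
(0, 3): arr[0]=10 > arr[3]=1
(1, 3): arr[1]=8 > arr[3]=1
(2, 3): arr[2]=8 > arr[3]=1

Total inversions: 5

The array has 5 inversion(s): (0,1), (0,2), (0,3), (1,3), (2,3). Each pair (i,j) satisfies i < j and arr[i] > arr[j].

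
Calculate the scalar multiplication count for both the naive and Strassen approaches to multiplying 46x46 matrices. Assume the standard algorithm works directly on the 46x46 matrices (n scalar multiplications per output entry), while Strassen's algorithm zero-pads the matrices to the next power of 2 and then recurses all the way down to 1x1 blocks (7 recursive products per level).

Matrix multiplication for 46x46 matrices:

Strassen's algorithm requires power-of-2 dimensions. Pad 46x46 to 64x64 (next power of 2).

Standard algorithm: 46^3 = 97336 multiplications
Strassen's algorithm: 7^(log2(64)) = 7^6 = 117649 multiplications
Difference: 97336 - 117649 = -20313 (Strassen uses MORE here due to padding overhead — for small or just-over-power-of-2 n, padding can outweigh the per-level savings)

Standard: 97336 multiplications (46^3). Strassen: 117649 multiplications (7^6, after padding to 64x64). Strassen reduces 8 recursive multiplications to 7 at each level.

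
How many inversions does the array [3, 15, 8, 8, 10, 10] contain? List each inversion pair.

Finding inversions in [3, 15, 8, 8, 10, 10]:

(1, 2): arr[1]=15 > arr[2]=8
(1, 3): arr[1]=15 > arr[3]=8
(1, 4): arr[1]=15 > arr[4]=10
(1, 5): arr[1]=15 > arr[5]=10

Total inversions: 4

The array has 4 inversion(s): (1,2), (1,3), (1,4), (1,5). Each pair (i,j) satisfies i < j and arr[i] > arr[j].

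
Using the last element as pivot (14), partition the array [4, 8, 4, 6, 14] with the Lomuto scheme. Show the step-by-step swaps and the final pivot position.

Lomuto partition with pivot = 14:

Initial array: [4, 8, 4, 6, 14]

arr[0]=4 <= 14: swap with position 0, array becomes [4, 8, 4, 6, 14]
arr[1]=8 <= 14: swap with position 1, array becomes [4, 8, 4, 6, 14]
arr[2]=4 <= 14: swap with position 2, array becomes [4, 8, 4, 6, 14]
arr[3]=6 <= 14: swap with position 3, array becomes [4, 8, 4, 6, 14]

Place pivot at position 4: [4, 8, 4, 6, 14]
Pivot position: 4

After partitioning with pivot 14, the array becomes [4, 8, 4, 6, 14]. The pivot is placed at index 4. All elements to the left of the pivot are <= 14, and all elements to the right are > 14.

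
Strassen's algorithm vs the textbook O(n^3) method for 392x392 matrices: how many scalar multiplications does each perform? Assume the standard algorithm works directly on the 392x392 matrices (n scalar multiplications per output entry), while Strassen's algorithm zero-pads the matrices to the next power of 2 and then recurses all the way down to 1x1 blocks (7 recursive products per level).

Matrix multiplication for 392x392 matrices:

Strassen's algorithm requires power-of-2 dimensions. Pad 392x392 to 512x512 (next power of 2).

Standard algorithm: 392^3 = 60236288 multiplications
Strassen's algorithm: 7^(log2(512)) = 7^9 = 40353607 multiplications
Savings: 60236288 - 40353607 = 19882681 multiplications

Standard: 60236288 multiplications (392^3). Strassen: 40353607 multiplications (7^9, after padding to 512x512). Strassen reduces 8 recursive multiplications to 7 at each level.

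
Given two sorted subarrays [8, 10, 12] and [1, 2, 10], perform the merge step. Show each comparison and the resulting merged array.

Merging process:

Compare 8 vs 1: take 1 from right. Merged: [1]
Compare 8 vs 2: take 2 from right. Merged: [1, 2]
Compare 8 vs 10: take 8 from left. Merged: [1, 2, 8]
Compare 10 vs 10: take 10 from left. Merged: [1, 2, 8, 10]
Compare 12 vs 10: take 10 from right. Merged: [1, 2, 8, 10, 10]
Append remaining from left: [12]. Merged: [1, 2, 8, 10, 10, 12]

Final merged array: [1, 2, 8, 10, 10, 12]
Total comparisons: 5

The merged array is [1, 2, 8, 10, 10, 12], requiring 5 comparisons. The merge step runs in O(n) time where n is the total number of elements.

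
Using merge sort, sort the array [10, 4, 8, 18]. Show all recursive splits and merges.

Merge sort trace:

Split: [10, 4, 8, 18] -> [10, 4] and [8, 18]
  Split: [10, 4] -> [10] and [4]
  Merge: [10] + [4] -> [4, 10]
  Split: [8, 18] -> [8] and [18]
  Merge: [8] + [18] -> [8, 18]
Merge: [4, 10] + [8, 18] -> [4, 8, 10, 18]

Final sorted array: [4, 8, 10, 18]

The merge sort proceeds by recursively splitting the array and merging sorted halves.
After all merges, the sorted array is [4, 8, 10, 18].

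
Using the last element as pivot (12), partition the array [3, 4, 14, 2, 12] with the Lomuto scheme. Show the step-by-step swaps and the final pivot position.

Lomuto partition with pivot = 12:

Initial array: [3, 4, 14, 2, 12]

arr[0]=3 <= 12: swap with position 0, array becomes [3, 4, 14, 2, 12]
arr[1]=4 <= 12: swap with position 1, array becomes [3, 4, 14, 2, 12]
arr[2]=14 > 12: no swap
arr[3]=2 <= 12: swap with position 2, array becomes [3, 4, 2, 14, 12]

Place pivot at position 3: [3, 4, 2, 12, 14]
Pivot position: 3

After partitioning with pivot 12, the array becomes [3, 4, 2, 12, 14]. The pivot is placed at index 3. All elements to the left of the pivot are <= 12, and all elements to the right are > 12.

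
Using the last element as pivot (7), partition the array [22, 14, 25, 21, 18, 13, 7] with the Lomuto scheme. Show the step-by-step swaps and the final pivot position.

Lomuto partition with pivot = 7:

Initial array: [22, 14, 25, 21, 18, 13, 7]

arr[0]=22 > 7: no swap
arr[1]=14 > 7: no swap
arr[2]=25 > 7: no swap
arr[3]=21 > 7: no swap
arr[4]=18 > 7: no swap
arr[5]=13 > 7: no swap

Place pivot at position 0: [7, 14, 25, 21, 18, 13, 22]
Pivot position: 0

After partitioning with pivot 7, the array becomes [7, 14, 25, 21, 18, 13, 22]. The pivot is placed at index 0. All elements to the left of the pivot are <= 7, and all elements to the right are > 7.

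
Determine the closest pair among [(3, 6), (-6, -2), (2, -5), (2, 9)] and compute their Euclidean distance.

Computing all pairwise distances among 4 points:

d((3, 6), (-6, -2)) = 12.0416
d((3, 6), (2, -5)) = 11.0454
d((3, 6), (2, 9)) = 3.1623 <-- minimum
d((-6, -2), (2, -5)) = 8.544
d((-6, -2), (2, 9)) = 13.6015
d((2, -5), (2, 9)) = 14.0

Closest pair: (3, 6) and (2, 9) with distance 3.1623

The closest pair is (3, 6) and (2, 9) with Euclidean distance 3.1623. For 4 points, brute-force pairwise comparison is shown above. For large n, the divide-and-conquer algorithm (sort by x, recurse on halves, check the dividing strip) achieves O(n log n).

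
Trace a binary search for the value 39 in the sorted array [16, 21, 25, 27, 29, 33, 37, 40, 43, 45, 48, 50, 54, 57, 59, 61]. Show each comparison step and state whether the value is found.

Binary search for 39 in [16, 21, 25, 27, 29, 33, 37, 40, 43, 45, 48, 50, 54, 57, 59, 61]:

lo=0, hi=15, mid=7, arr[mid]=40 -> 40 > 39, search left half
lo=0, hi=6, mid=3, arr[mid]=27 -> 27 < 39, search right half
lo=4, hi=6, mid=5, arr[mid]=33 -> 33 < 39, search right half
lo=6, hi=6, mid=6, arr[mid]=37 -> 37 < 39, search right half
lo=7 > hi=6, target 39 not found

Binary search determines that 39 is not in the array after 4 comparisons. The search space was exhausted without finding the target.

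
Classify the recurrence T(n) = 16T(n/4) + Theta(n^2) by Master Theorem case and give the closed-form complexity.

Master Theorem for T(n) = 16T(n/4) + O(n^2):

a = 16, b = 4, c = 2
log_b(a) = log_4(16) = 2.0000

Case 2: c = 2 = log_4(16) = 2.0000
T(n) = O(n^2 log n) = O(n^2 log n)

For T(n) = 16T(n/4) + O(n^2): log_4(16) = 2.0000. This is Case 2 of the Master Theorem (c = log_b(a), equal work at all levels), giving O(n^2 log n).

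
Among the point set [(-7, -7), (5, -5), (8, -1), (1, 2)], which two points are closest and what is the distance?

Computing all pairwise distances among 4 points:

d((-7, -7), (5, -5)) = 12.1655
d((-7, -7), (8, -1)) = 16.1555
d((-7, -7), (1, 2)) = 12.0416
d((5, -5), (8, -1)) = 5.0 <-- minimum
d((5, -5), (1, 2)) = 8.0623
d((8, -1), (1, 2)) = 7.6158

Closest pair: (5, -5) and (8, -1) with distance 5.0

The closest pair is (5, -5) and (8, -1) with Euclidean distance 5.0. For 4 points, brute-force pairwise comparison is shown above. For large n, the divide-and-conquer algorithm (sort by x, recurse on halves, check the dividing strip) achieves O(n log n).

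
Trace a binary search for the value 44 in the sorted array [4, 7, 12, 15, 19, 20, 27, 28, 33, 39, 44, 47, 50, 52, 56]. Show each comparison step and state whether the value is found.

Binary search for 44 in [4, 7, 12, 15, 19, 20, 27, 28, 33, 39, 44, 47, 50, 52, 56]:

lo=0, hi=14, mid=7, arr[mid]=28 -> 28 < 44, search right half
lo=8, hi=14, mid=11, arr[mid]=47 -> 47 > 44, search left half
lo=8, hi=10, mid=9, arr[mid]=39 -> 39 < 44, search right half
lo=10, hi=10, mid=10, arr[mid]=44 -> Found target at index 10!

Binary search finds 44 at index 10 after 4 comparisons. The search repeatedly halves the search space by comparing with the middle element.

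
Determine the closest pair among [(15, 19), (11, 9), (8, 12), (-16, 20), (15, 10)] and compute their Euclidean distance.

Computing all pairwise distances among 5 points:

d((15, 19), (11, 9)) = 10.7703
d((15, 19), (8, 12)) = 9.8995
d((15, 19), (-16, 20)) = 31.0161
d((15, 19), (15, 10)) = 9.0
d((11, 9), (8, 12)) = 4.2426
d((11, 9), (-16, 20)) = 29.1548
d((11, 9), (15, 10)) = 4.1231 <-- minimum
d((8, 12), (-16, 20)) = 25.2982
d((8, 12), (15, 10)) = 7.2801
d((-16, 20), (15, 10)) = 32.573

Closest pair: (11, 9) and (15, 10) with distance 4.1231

The closest pair is (11, 9) and (15, 10) with Euclidean distance 4.1231. For 5 points, brute-force pairwise comparison is shown above. For large n, the divide-and-conquer algorithm (sort by x, recurse on halves, check the dividing strip) achieves O(n log n).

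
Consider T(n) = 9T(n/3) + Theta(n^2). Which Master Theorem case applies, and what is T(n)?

Master Theorem for T(n) = 9T(n/3) + O(n^2):

a = 9, b = 3, c = 2
log_b(a) = log_3(9) = 2.0000

Case 2: c = 2 = log_3(9) = 2.0000
T(n) = O(n^2 log n) = O(n^2 log n)

For T(n) = 9T(n/3) + O(n^2): log_3(9) = 2.0000. This is Case 2 of the Master Theorem (c = log_b(a), equal work at all levels), giving O(n^2 log n).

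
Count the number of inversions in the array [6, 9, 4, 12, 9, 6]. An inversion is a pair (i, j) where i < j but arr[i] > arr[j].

Finding inversions in [6, 9, 4, 12, 9, 6]:

(0, 2): arr[0]=6 > arr[2]=4
(1, 2): arr[1]=9 > arr[2]=4
(1, 5): arr[1]=9 > arr[5]=6
(3, 4): arr[3]=12 > arr[4]=9
(3, 5): arr[3]=12 > arr[5]=6
(4, 5): arr[4]=9 > arr[5]=6

Total inversions: 6

The array has 6 inversion(s): (0,2), (1,2), (1,5), (3,4), (3,5), (4,5). Each pair (i,j) satisfies i < j and arr[i] > arr[j].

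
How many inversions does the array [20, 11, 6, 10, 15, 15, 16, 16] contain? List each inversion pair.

Finding inversions in [20, 11, 6, 10, 15, 15, 16, 16]:

(0, 1): arr[0]=20 > arr[1]=11
(0, 2): arr[0]=20 > arr[2]=6
(0, 3): arr[0]=20 > arr[3]=10
(0, 4): arr[0]=20 > arr[4]=15
(0, 5): arr[0]=20 > arr[5]=15
(0, 6): arr[0]=20 > arr[6]=16
(0, 7): arr[0]=20 > arr[7]=16
(1, 2): arr[1]=11 > arr[2]=6
(1, 3): arr[1]=11 > arr[3]=10

Total inversions: 9

The array has 9 inversion(s): (0,1), (0,2), (0,3), (0,4), (0,5), (0,6), (0,7), (1,2), (1,3). Each pair (i,j) satisfies i < j and arr[i] > arr[j].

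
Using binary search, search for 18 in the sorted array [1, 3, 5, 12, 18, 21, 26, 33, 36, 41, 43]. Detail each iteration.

Binary search for 18 in [1, 3, 5, 12, 18, 21, 26, 33, 36, 41, 43]:

lo=0, hi=10, mid=5, arr[mid]=21 -> 21 > 18, search left half
lo=0, hi=4, mid=2, arr[mid]=5 -> 5 < 18, search right half
lo=3, hi=4, mid=3, arr[mid]=12 -> 12 < 18, search right half
lo=4, hi=4, mid=4, arr[mid]=18 -> Found target at index 4!

Binary search finds 18 at index 4 after 4 comparisons. The search repeatedly halves the search space by comparing with the middle element.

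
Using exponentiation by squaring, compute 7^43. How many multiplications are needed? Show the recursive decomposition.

Computing 7^43 by squaring (build up from 7^1; each line after the first costs one multiplication):

7^1 = 7
7^2 = (7^1)^2 = 7^2 = 49
7^4 = (7^2)^2 = 49^2 = 2401
7^5 = 7 * 7^4 = 7 * 2401 = 16807
7^10 = (7^5)^2 = 16807^2 = 282475249
7^20 = (7^10)^2 = 282475249^2 = 79792266297612001
7^21 = 7 * 7^20 = 7 * 79792266297612001 = 558545864083284007
7^42 = (7^21)^2 = 558545864083284007^2 = 311973482284542371301330321821976049
7^43 = 7 * 7^42 = 7 * 311973482284542371301330321821976049 = 2183814375991796599109312252753832343

Result: 2183814375991796599109312252753832343
Multiplications needed: 8 (8 lines after 7^1)

7^43 = 2183814375991796599109312252753832343. Using exponentiation by squaring, this requires 8 multiplications. The key idea: if the exponent is even, square the half-power; if odd, multiply by the base once.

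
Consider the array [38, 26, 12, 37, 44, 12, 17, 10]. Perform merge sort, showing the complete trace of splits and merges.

Merge sort trace:

Split: [38, 26, 12, 37, 44, 12, 17, 10] -> [38, 26, 12, 37] and [44, 12, 17, 10]
  Split: [38, 26, 12, 37] -> [38, 26] and [12, 37]
    Split: [38, 26] -> [38] and [26]
    Merge: [38] + [26] -> [26, 38]
    Split: [12, 37] -> [12] and [37]
    Merge: [12] + [37] -> [12, 37]
  Merge: [26, 38] + [12, 37] -> [12, 26, 37, 38]
  Split: [44, 12, 17, 10] -> [44, 12] and [17, 10]
    Split: [44, 12] -> [44] and [12]
    Merge: [44] + [12] -> [12, 44]
    Split: [17, 10] -> [17] and [10]
    Merge: [17] + [10] -> [10, 17]
  Merge: [12, 44] + [10, 17] -> [10, 12, 17, 44]
Merge: [12, 26, 37, 38] + [10, 12, 17, 44] -> [10, 12, 12, 17, 26, 37, 38, 44]

Final sorted array: [10, 12, 12, 17, 26, 37, 38, 44]

The merge sort proceeds by recursively splitting the array and merging sorted halves.
After all merges, the sorted array is [10, 12, 12, 17, 26, 37, 38, 44].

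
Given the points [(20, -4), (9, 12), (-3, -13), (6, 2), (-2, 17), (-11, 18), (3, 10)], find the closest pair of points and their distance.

Computing all pairwise distances among 7 points:

d((20, -4), (9, 12)) = 19.4165
d((20, -4), (-3, -13)) = 24.6982
d((20, -4), (6, 2)) = 15.2315
d((20, -4), (-2, 17)) = 30.4138
d((20, -4), (-11, 18)) = 38.0132
d((20, -4), (3, 10)) = 22.0227
d((9, 12), (-3, -13)) = 27.7308
d((9, 12), (6, 2)) = 10.4403
d((9, 12), (-2, 17)) = 12.083
d((9, 12), (-11, 18)) = 20.8806
d((9, 12), (3, 10)) = 6.3246 <-- minimum
d((-3, -13), (6, 2)) = 17.4929
d((-3, -13), (-2, 17)) = 30.0167
d((-3, -13), (-11, 18)) = 32.0156
d((-3, -13), (3, 10)) = 23.7697
d((6, 2), (-2, 17)) = 17.0
d((6, 2), (-11, 18)) = 23.3452
d((6, 2), (3, 10)) = 8.544
d((-2, 17), (-11, 18)) = 9.0554
d((-2, 17), (3, 10)) = 8.6023
d((-11, 18), (3, 10)) = 16.1245

Closest pair: (9, 12) and (3, 10) with distance 6.3246

The closest pair is (9, 12) and (3, 10) with Euclidean distance 6.3246. For 7 points, brute-force pairwise comparison is shown above. For large n, the divide-and-conquer algorithm (sort by x, recurse on halves, check the dividing strip) achieves O(n log n).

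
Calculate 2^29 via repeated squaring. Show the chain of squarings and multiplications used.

Computing 2^29 by squaring (build up from 2^1; each line after the first costs one multiplication):

2^1 = 2
2^2 = (2^1)^2 = 2^2 = 4
2^3 = 2 * 2^2 = 2 * 4 = 8
2^6 = (2^3)^2 = 8^2 = 64
2^7 = 2 * 2^6 = 2 * 64 = 128
2^14 = (2^7)^2 = 128^2 = 16384
2^28 = (2^14)^2 = 16384^2 = 268435456
2^29 = 2 * 2^28 = 2 * 268435456 = 536870912

Result: 536870912
Multiplications needed: 7 (7 lines after 2^1)

2^29 = 536870912. Using exponentiation by squaring, this requires 7 multiplications. The key idea: if the exponent is even, square the half-power; if odd, multiply by the base once.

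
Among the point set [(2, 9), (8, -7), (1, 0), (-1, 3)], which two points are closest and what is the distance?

Computing all pairwise distances among 4 points:

d((2, 9), (8, -7)) = 17.088
d((2, 9), (1, 0)) = 9.0554
d((2, 9), (-1, 3)) = 6.7082
d((8, -7), (1, 0)) = 9.8995
d((8, -7), (-1, 3)) = 13.4536
d((1, 0), (-1, 3)) = 3.6056 <-- minimum

Closest pair: (1, 0) and (-1, 3) with distance 3.6056

The closest pair is (1, 0) and (-1, 3) with Euclidean distance 3.6056. For 4 points, brute-force pairwise comparison is shown above. For large n, the divide-and-conquer algorithm (sort by x, recurse on halves, check the dividing strip) achieves O(n log n).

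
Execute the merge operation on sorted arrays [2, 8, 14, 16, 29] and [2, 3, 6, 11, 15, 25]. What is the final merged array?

Merging process:

Compare 2 vs 2: take 2 from left. Merged: [2]
Compare 8 vs 2: take 2 from right. Merged: [2, 2]
Compare 8 vs 3: take 3 from right. Merged: [2, 2, 3]
Compare 8 vs 6: take 6 from right. Merged: [2, 2, 3, 6]
Compare 8 vs 11: take 8 from left. Merged: [2, 2, 3, 6, 8]
Compare 14 vs 11: take 11 from right. Merged: [2, 2, 3, 6, 8, 11]
Compare 14 vs 15: take 14 from left. Merged: [2, 2, 3, 6, 8, 11, 14]
Compare 16 vs 15: take 15 from right. Merged: [2, 2, 3, 6, 8, 11, 14, 15]
Compare 16 vs 25: take 16 from left. Merged: [2, 2, 3, 6, 8, 11, 14, 15, 16]
Compare 29 vs 25: take 25 from right. Merged: [2, 2, 3, 6, 8, 11, 14, 15, 16, 25]
Append remaining from left: [29]. Merged: [2, 2, 3, 6, 8, 11, 14, 15, 16, 25, 29]

Final merged array: [2, 2, 3, 6, 8, 11, 14, 15, 16, 25, 29]
Total comparisons: 10

The merged array is [2, 2, 3, 6, 8, 11, 14, 15, 16, 25, 29], requiring 10 comparisons. The merge step runs in O(n) time where n is the total number of elements.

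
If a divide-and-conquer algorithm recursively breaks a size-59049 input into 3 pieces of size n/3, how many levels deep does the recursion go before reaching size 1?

For divide and conquer with division factor 3:

Problem sizes at each level:
Level 0: 59049
Level 1: 19683
Level 2: 6561
Level 3: 2187
Level 4: 729
Level 5: 243
Level 6: 81
Level 7: 27
Level 8: 9
Level 9: 3
Level 10: 1

The root is level 0 and the size-1 base case is level 10 (the tree spans levels 0 through 10, i.e. 11 levels counting the root), so the depth is the number of divisions: log_3(59049) = 10

The recursion tree depth is log_3(59049) = 10. At each level, the problem size is divided by 3, so it takes 10 divisions to reduce to a base case of size 1. The algorithm makes 3 recursive calls at each level.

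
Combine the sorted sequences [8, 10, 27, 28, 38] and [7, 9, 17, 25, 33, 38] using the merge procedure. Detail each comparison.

Merging process:

Compare 8 vs 7: take 7 from right. Merged: [7]
Compare 8 vs 9: take 8 from left. Merged: [7, 8]
Compare 10 vs 9: take 9 from right. Merged: [7, 8, 9]
Compare 10 vs 17: take 10 from left. Merged: [7, 8, 9, 10]
Compare 27 vs 17: take 17 from right. Merged: [7, 8, 9, 10, 17]
Compare 27 vs 25: take 25 from right. Merged: [7, 8, 9, 10, 17, 25]
Compare 27 vs 33: take 27 from left. Merged: [7, 8, 9, 10, 17, 25, 27]
Compare 28 vs 33: take 28 from left. Merged: [7, 8, 9, 10, 17, 25, 27, 28]
Compare 38 vs 33: take 33 from right. Merged: [7, 8, 9, 10, 17, 25, 27, 28, 33]
Compare 38 vs 38: take 38 from left. Merged: [7, 8, 9, 10, 17, 25, 27, 28, 33, 38]
Append remaining from right: [38]. Merged: [7, 8, 9, 10, 17, 25, 27, 28, 33, 38, 38]

Final merged array: [7, 8, 9, 10, 17, 25, 27, 28, 33, 38, 38]
Total comparisons: 10

The merged array is [7, 8, 9, 10, 17, 25, 27, 28, 33, 38, 38], requiring 10 comparisons. The merge step runs in O(n) time where n is the total number of elements.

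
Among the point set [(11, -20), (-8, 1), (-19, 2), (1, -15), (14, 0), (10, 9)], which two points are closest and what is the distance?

Computing all pairwise distances among 6 points:

d((11, -20), (-8, 1)) = 28.3196
d((11, -20), (-19, 2)) = 37.2022
d((11, -20), (1, -15)) = 11.1803
d((11, -20), (14, 0)) = 20.2237
d((11, -20), (10, 9)) = 29.0172
d((-8, 1), (-19, 2)) = 11.0454
d((-8, 1), (1, -15)) = 18.3576
d((-8, 1), (14, 0)) = 22.0227
d((-8, 1), (10, 9)) = 19.6977
d((-19, 2), (1, -15)) = 26.2488
d((-19, 2), (14, 0)) = 33.0606
d((-19, 2), (10, 9)) = 29.8329
d((1, -15), (14, 0)) = 19.8494
d((1, -15), (10, 9)) = 25.632
d((14, 0), (10, 9)) = 9.8489 <-- minimum

Closest pair: (14, 0) and (10, 9) with distance 9.8489

The closest pair is (14, 0) and (10, 9) with Euclidean distance 9.8489. For 6 points, brute-force pairwise comparison is shown above. For large n, the divide-and-conquer algorithm (sort by x, recurse on halves, check the dividing strip) achieves O(n log n).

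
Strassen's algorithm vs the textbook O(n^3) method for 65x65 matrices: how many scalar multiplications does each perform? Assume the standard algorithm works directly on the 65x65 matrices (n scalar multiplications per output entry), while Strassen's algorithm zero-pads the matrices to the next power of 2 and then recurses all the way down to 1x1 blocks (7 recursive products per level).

Matrix multiplication for 65x65 matrices:

Strassen's algorithm requires power-of-2 dimensions. Pad 65x65 to 128x128 (next power of 2).

Standard algorithm: 65^3 = 274625 multiplications
Strassen's algorithm: 7^(log2(128)) = 7^7 = 823543 multiplications
Difference: 274625 - 823543 = -548918 (Strassen uses MORE here due to padding overhead — for small or just-over-power-of-2 n, padding can outweigh the per-level savings)

Standard: 274625 multiplications (65^3). Strassen: 823543 multiplications (7^7, after padding to 128x128). Strassen reduces 8 recursive multiplications to 7 at each level.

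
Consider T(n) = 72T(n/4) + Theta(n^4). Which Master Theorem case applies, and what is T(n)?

Master Theorem for T(n) = 72T(n/4) + O(n^4):

a = 72, b = 4, c = 4
log_b(a) = log_4(72) = 3.0850

Case 3: c = 4 > log_4(72) = 3.0850
T(n) = O(n^4) = O(n^4)

For T(n) = 72T(n/4) + O(n^4): log_4(72) = 3.0850. This is Case 3 of the Master Theorem (c > log_b(a), work dominated by root), giving O(n^4).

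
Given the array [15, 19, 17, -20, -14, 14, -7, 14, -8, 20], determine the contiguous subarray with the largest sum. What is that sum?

Using Kadane's algorithm on [15, 19, 17, -20, -14, 14, -7, 14, -8, 20]:

Scanning through the array:
Position 1 (value 19): max_ending_here = 34, max_so_far = 34
Position 2 (value 17): max_ending_here = 51, max_so_far = 51
Position 3 (value -20): max_ending_here = 31, max_so_far = 51
Position 4 (value -14): max_ending_here = 17, max_so_far = 51
Position 5 (value 14): max_ending_here = 31, max_so_far = 51
Position 6 (value -7): max_ending_here = 24, max_so_far = 51
Position 7 (value 14): max_ending_here = 38, max_so_far = 51
Position 8 (value -8): max_ending_here = 30, max_so_far = 51
Position 9 (value 20): max_ending_here = 50, max_so_far = 51

Maximum subarray: [15, 19, 17]
Maximum sum: 51

The maximum subarray is [15, 19, 17] with sum 51. This subarray runs from index 0 to index 2.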